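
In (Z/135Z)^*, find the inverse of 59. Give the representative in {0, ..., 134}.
59^(−1) ≡ 119 (mod 135)

Apply the extended Euclidean algorithm to (135, 59), tracking rows (r, s, t) with s·135 + t·59 = r. Each division r_prev = q·r_cur + r_new produces the new row as (previous row) − q·(current row):
  row A: (135, 1, 0)   [1·135 + 0·59 = 135]
  row B: (59, 0, 1)   [0·135 + 1·59 = 59]
  135 = 2·59 + 17   → row C = row A − 2·row B = (17, 1, −2)   [check: 1·135 − 2·59 = 17]
  59 = 3·17 + 8   → row D = row B − 3·row C = (8, −3, 7)   [check: −3·135 + 7·59 = 8]
  17 = 2·8 + 1   → row E = row C − 2·row D = (1, 7, −16)   [check: 7·135 − 16·59 = 1]
  8 = 8·1 + 0   → remainder 0, stop. gcd = 1 (last nonzero row E).
The gcd is 1, so 59 is invertible mod 135. The last nonzero row gives 7·135 − 16·59 = 1, so t = −16. So 59^(−1) ≡ −16 ≡ 119 (mod 135). Verify: 59 · 119 = 7021 ≡ 1 (mod 135). ✓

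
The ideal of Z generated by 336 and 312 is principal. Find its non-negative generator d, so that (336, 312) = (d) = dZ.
In the PID Z, (a, b) is generated by gcd(a, b). Compute gcd(336, 312) with the extended Euclidean algorithm, tracking rows (r, s, t) with s·336 + t·312 = r:
  row A: (336, 1, 0)   [1·336 + 0·312 = 336]
  row B: (312, 0, 1)   [0·336 + 1·312 = 312]
  336 = 1·312 + 24   → row C = row A − 1·row B = (24, 1, −1)   [check: 1·336 − 1·312 = 24]
  312 = 13·24 + 0   → remainder 0, stop. gcd = 24 (last nonzero row C).
So gcd(336, 312) = 24, with Bézout identity 1·336 − 1·312 = 24. Containment (⊇): the Bézout identity exhibits 24 as an element of (336, 312), giving (24) ⊆ (336, 312). Containment (⊆): since 24 | 336 and 24 | 312 (336 = 24·14, 312 = 24·13), every Z-linear combination of 336 and 312 is divisible by 24, so (336, 312) ⊆ (24). Therefore (336, 312) = (24), d = 24.

Final answer: (336, 312) = (24); d = 24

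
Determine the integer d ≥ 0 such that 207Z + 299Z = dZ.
(207, 299) = (23); d = 23

In the PID Z, (a, b) is generated by gcd(a, b). Compute gcd(299, 207) with the extended Euclidean algorithm, tracking rows (r, s, t) with s·299 + t·207 = r:
  row A: (299, 1, 0)   [1·299 + 0·207 = 299]
  row B: (207, 0, 1)   [0·299 + 1·207 = 207]
  299 = 1·207 + 92   → row C = row A − 1·row B = (92, 1, −1)   [check: 1·299 − 1·207 = 92]
  207 = 2·92 + 23   → row D = row B − 2·row C = (23, −2, 3)   [check: −2·299 + 3·207 = 23]
  92 = 4·23 + 0   → remainder 0, stop. gcd = 23 (last nonzero row D).
So gcd(207, 299) = 23, with Bézout identity −2·299 + 3·207 = 23. Containment (⊇): the Bézout identity exhibits 23 as an element of (207, 299), giving (23) ⊆ (207, 299). Containment (⊆): since 23 | 207 and 23 | 299 (207 = 23·9, 299 = 23·13), every Z-linear combination of 207 and 299 is divisible by 23, so (207, 299) ⊆ (23). Therefore (207, 299) = (23), d = 23.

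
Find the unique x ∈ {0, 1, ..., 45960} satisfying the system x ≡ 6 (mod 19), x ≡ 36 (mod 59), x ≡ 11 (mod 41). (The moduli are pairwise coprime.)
The moduli 19, 59, 41 are pairwise coprime, so by the CRT there is a unique solution mod 19·59·41 = 45961.
Solve by successive substitution. Start with x ≡ 6 (mod 19).
  Combine with x ≡ 36 (mod 59): write x = 6 + 19·t and require 6 + 19·t ≡ 36 (mod 59), i.e. 19·t ≡ 36 − 6 ≡ 30 (mod 59). Since 19^(−1) ≡ 28 (mod 59), t ≡ 28·30 ≡ 14 (mod 59). So x ≡ 6 + 19·14 = 272 (mod 1121).
  Combine with x ≡ 11 (mod 41): write x = 272 + 1121·t and require 272 + 1121·t ≡ 11 (mod 41), i.e. 1121·t ≡ 11 − 272 ≡ 26 (mod 41). Since 1121^(−1) ≡ 3 (mod 41) (1121 ≡ 14 (mod 41)), t ≡ 3·26 ≡ 37 (mod 41). So x ≡ 272 + 1121·37 = 41749 (mod 45961).
Unique solution in [0, 45961): x = 41749.

Final answer: x ≡ 41749 (mod 45961); the representative in [0, 45961) is 41749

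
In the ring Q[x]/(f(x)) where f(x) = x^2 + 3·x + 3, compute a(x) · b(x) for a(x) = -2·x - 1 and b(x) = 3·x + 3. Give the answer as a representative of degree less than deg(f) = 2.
First multiply in Q[x] without reducing: a · b = -6·x^2 - 9·x - 3. Now divide by f(x) = x^2 + 3·x + 3, eliminating the leading term at each step:
  leading term -6·x^2: subtract (-6)·f(x) = -6·x^2 - 18·x - 18, leaving 9·x + 15
The degree is now < 2, so this is the remainder. Hence a · b ≡ 9·x + 15 in Q[x]/(f).

Final answer: a · b ≡ 9·x + 15 (mod f(x))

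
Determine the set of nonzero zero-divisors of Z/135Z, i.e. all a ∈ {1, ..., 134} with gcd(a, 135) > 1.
nonzero zero-divisors of Z/135Z = {3, 5, 6, 9, 10, 12, 15, 18, 20, 21, 24, 25, 27, 30, 33, 35, 36, 39, 40, 42, 45, 48, 50, 51, 54, 55, 57, 60, 63, 65, 66, 69, 70, 72, 75, 78, 80, 81, 84, 85, 87, 90, 93, 95, 96, 99, 100, 102, 105, 108, 110, 111, 114, 115, 117, 120, 123, 125, 126, 129, 130, 132}

An element a ∈ Z/135Z (with a ≠ 0) is a zero-divisor iff gcd(a, 135) > 1 (because a is a unit precisely when gcd(a, n) = 1, and in Z/nZ every nonzero, non-unit element is a zero-divisor). Scan a = 1, ..., 134 and keep those with gcd(a, 135) > 1:
  gcd(3, 135) = 3, gcd(5, 135) = 5, gcd(6, 135) = 3, gcd(9, 135) = 9, gcd(10, 135) = 5, gcd(12, 135) = 3, gcd(15, 135) = 15, gcd(18, 135) = 9, gcd(20, 135) = 5, gcd(21, 135) = 3, gcd(24, 135) = 3, gcd(25, 135) = 5, gcd(27, 135) = 27, gcd(30, 135) = 15, gcd(33, 135) = 3, gcd(35, 135) = 5, gcd(36, 135) = 9, gcd(39, 135) = 3, gcd(40, 135) = 5, gcd(42, 135) = 3, gcd(45, 135) = 45, gcd(48, 135) = 3, gcd(50, 135) = 5, gcd(51, 135) = 3, gcd(54, 135) = 27, gcd(55, 135) = 5, gcd(57, 135) = 3, gcd(60, 135) = 15, gcd(63, 135) = 9, gcd(65, 135) = 5, gcd(66, 135) = 3, gcd(69, 135) = 3, gcd(70, 135) = 5, gcd(72, 135) = 9, gcd(75, 135) = 15, gcd(78, 135) = 3, gcd(80, 135) = 5, gcd(81, 135) = 27, gcd(84, 135) = 3, gcd(85, 135) = 5, gcd(87, 135) = 3, gcd(90, 135) = 45, gcd(93, 135) = 3, gcd(95, 135) = 5, gcd(96, 135) = 3, gcd(99, 135) = 9, gcd(100, 135) = 5, gcd(102, 135) = 3, gcd(105, 135) = 15, gcd(108, 135) = 27, gcd(110, 135) = 5, gcd(111, 135) = 3, gcd(114, 135) = 3, gcd(115, 135) = 5, gcd(117, 135) = 9, gcd(120, 135) = 15, gcd(123, 135) = 3, gcd(125, 135) = 5, gcd(126, 135) = 9, gcd(129, 135) = 3, gcd(130, 135) = 5, gcd(132, 135) = 3.
All other a ∈ {1, ..., 134} have gcd(a, 135) = 1 and are units. So the nonzero zero-divisors are exactly the 62 values of a appearing in this scan.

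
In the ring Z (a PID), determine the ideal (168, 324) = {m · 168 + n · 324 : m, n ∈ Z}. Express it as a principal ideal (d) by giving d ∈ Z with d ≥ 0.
(168, 324) = (12); d = 12

In the PID Z, (a, b) is generated by gcd(a, b). Compute gcd(324, 168) with the extended Euclidean algorithm, tracking rows (r, s, t) with s·324 + t·168 = r:
  row A: (324, 1, 0)   [1·324 + 0·168 = 324]
  row B: (168, 0, 1)   [0·324 + 1·168 = 168]
  324 = 1·168 + 156   → row C = row A − 1·row B = (156, 1, −1)   [check: 1·324 − 1·168 = 156]
  168 = 1·156 + 12   → row D = row B − 1·row C = (12, −1, 2)   [check: −1·324 + 2·168 = 12]
  156 = 13·12 + 0   → remainder 0, stop. gcd = 12 (last nonzero row D).
So gcd(168, 324) = 12, with Bézout identity −1·324 + 2·168 = 12. Containment (⊇): the Bézout identity exhibits 12 as an element of (168, 324), giving (12) ⊆ (168, 324). Containment (⊆): since 12 | 168 and 12 | 324 (168 = 12·14, 324 = 12·27), every Z-linear combination of 168 and 324 is divisible by 12, so (168, 324) ⊆ (12). Therefore (168, 324) = (12), d = 12.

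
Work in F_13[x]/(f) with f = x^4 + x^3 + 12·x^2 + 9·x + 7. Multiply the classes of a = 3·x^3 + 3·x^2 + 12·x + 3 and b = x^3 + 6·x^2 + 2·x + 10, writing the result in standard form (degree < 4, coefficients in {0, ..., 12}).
Multiply as integer polynomials: a · b = 3·x^6 + 21·x^5 + 36·x^4 + 111·x^3 + 72·x^2 + 126·x + 30. Reducing coefficients mod 13: a · b ≡ 3·x^6 + 8·x^5 + 10·x^4 + 7·x^3 + 7·x^2 + 9·x + 4. Now divide by f(x) = x^4 + x^3 + 12·x^2 + 9·x + 7 in F_13[x], eliminating the leading term at each step:
  leading term 3·x^6: subtract (3·x^2)·f(x) = 3·x^6 + 3·x^5 + 10·x^4 + x^3 + 8·x^2, leaving 5·x^5 + 6·x^3 + 12·x^2 + 9·x + 4 (coefficients mod 13)
  leading term 5·x^5: subtract (5·x)·f(x) = 5·x^5 + 5·x^4 + 8·x^3 + 6·x^2 + 9·x, leaving 8·x^4 + 11·x^3 + 6·x^2 + 4 (coefficients mod 13)
  leading term 8·x^4: subtract (8)·f(x) = 8·x^4 + 8·x^3 + 5·x^2 + 7·x + 4, leaving 3·x^3 + x^2 + 6·x (coefficients mod 13)
The degree is now < 4, so this is the remainder. Hence a · b ≡ 3·x^3 + x^2 + 6·x in F_13[x]/(f).

Final answer: a · b ≡ 3·x^3 + x^2 + 6·x (mod f(x))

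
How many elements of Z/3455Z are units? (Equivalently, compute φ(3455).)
Z/3455Z has φ(3455) = 2760 units

An element a ∈ Z/3455Z is a unit iff gcd(a, 3455) = 1, so the number of units is φ(3455). φ is multiplicative, with φ(p^e) = p^e − p^(e−1). Factorise 3455 = 5 · 691. Then
  φ(3455) = (5 − 1) · (691 − 1) = 4 · 690 = 2760.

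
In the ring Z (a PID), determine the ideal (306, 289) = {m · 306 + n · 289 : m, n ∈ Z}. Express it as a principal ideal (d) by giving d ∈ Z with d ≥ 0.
(306, 289) = (17); d = 17

In the PID Z, (a, b) is generated by gcd(a, b). Compute gcd(306, 289) with the extended Euclidean algorithm, tracking rows (r, s, t) with s·306 + t·289 = r:
  row A: (306, 1, 0)   [1·306 + 0·289 = 306]
  row B: (289, 0, 1)   [0·306 + 1·289 = 289]
  306 = 1·289 + 17   → row C = row A − 1·row B = (17, 1, −1)   [check: 1·306 − 1·289 = 17]
  289 = 17·17 + 0   → remainder 0, stop. gcd = 17 (last nonzero row C).
So gcd(306, 289) = 17, with Bézout identity 1·306 − 1·289 = 17. Containment (⊇): the Bézout identity exhibits 17 as an element of (306, 289), giving (17) ⊆ (306, 289). Containment (⊆): since 17 | 306 and 17 | 289 (306 = 17·18, 289 = 17·17), every Z-linear combination of 306 and 289 is divisible by 17, so (306, 289) ⊆ (17). Therefore (306, 289) = (17), d = 17.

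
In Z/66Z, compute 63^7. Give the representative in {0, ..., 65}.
Use repeated squaring. Binary(7) = 111. Walk through the bits of the exponent 7 left-to-right: at each bit after the leading one, square the running value, then multiply by 63 if the bit is 1 (always reducing mod 66):
  bit 1 = 1 (leading): start with 63.
  bit 2 = 1: square 63^2 = 3969 ≡ 9; bit is 1, so multiply 9·63 = 567 ≡ 39 (mod 66).
  bit 3 = 1: square 39^2 = 1521 ≡ 3; bit is 1, so multiply 3·63 = 189 ≡ 57 (mod 66).
Final value: 63^7 ≡ 57 (mod 66).

Final answer: 57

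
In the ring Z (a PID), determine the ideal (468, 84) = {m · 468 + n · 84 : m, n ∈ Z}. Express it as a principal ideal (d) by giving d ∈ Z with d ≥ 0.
In the PID Z, (a, b) is generated by gcd(a, b). Compute gcd(468, 84) with the extended Euclidean algorithm, tracking rows (r, s, t) with s·468 + t·84 = r:
  row A: (468, 1, 0)   [1·468 + 0·84 = 468]
  row B: (84, 0, 1)   [0·468 + 1·84 = 84]
  468 = 5·84 + 48   → row C = row A − 5·row B = (48, 1, −5)   [check: 1·468 − 5·84 = 48]
  84 = 1·48 + 36   → row D = row B − 1·row C = (36, −1, 6)   [check: −1·468 + 6·84 = 36]
  48 = 1·36 + 12   → row E = row C − 1·row D = (12, 2, −11)   [check: 2·468 − 11·84 = 12]
  36 = 3·12 + 0   → remainder 0, stop. gcd = 12 (last nonzero row E).
So gcd(468, 84) = 12, with Bézout identity 2·468 − 11·84 = 12. Containment (⊇): the Bézout identity exhibits 12 as an element of (468, 84), giving (12) ⊆ (468, 84). Containment (⊆): since 12 | 468 and 12 | 84 (468 = 12·39, 84 = 12·7), every Z-linear combination of 468 and 84 is divisible by 12, so (468, 84) ⊆ (12). Therefore (468, 84) = (12), d = 12.

Final answer: (468, 84) = (12); d = 12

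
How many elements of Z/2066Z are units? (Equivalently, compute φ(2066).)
Z/2066Z has φ(2066) = 1032 units

An element a ∈ Z/2066Z is a unit iff gcd(a, 2066) = 1, so the number of units is φ(2066). φ is multiplicative, with φ(p^e) = p^e − p^(e−1). Factorise 2066 = 2 · 1033. Then
  φ(2066) = (2 − 1) · (1033 − 1) = 1 · 1032 = 1032.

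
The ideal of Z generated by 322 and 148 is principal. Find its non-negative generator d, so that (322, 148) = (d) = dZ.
In the PID Z, (a, b) is generated by gcd(a, b). Compute gcd(322, 148) with the extended Euclidean algorithm, tracking rows (r, s, t) with s·322 + t·148 = r:
  row A: (322, 1, 0)   [1·322 + 0·148 = 322]
  row B: (148, 0, 1)   [0·322 + 1·148 = 148]
  322 = 2·148 + 26   → row C = row A − 2·row B = (26, 1, −2)   [check: 1·322 − 2·148 = 26]
  148 = 5·26 + 18   → row D = row B − 5·row C = (18, −5, 11)   [check: −5·322 + 11·148 = 18]
  26 = 1·18 + 8   → row E = row C − 1·row D = (8, 6, −13)   [check: 6·322 − 13·148 = 8]
  18 = 2·8 + 2   → row F = row D − 2·row E = (2, −17, 37)   [check: −17·322 + 37·148 = 2]
  8 = 4·2 + 0   → remainder 0, stop. gcd = 2 (last nonzero row F).
So gcd(322, 148) = 2, with Bézout identity −17·322 + 37·148 = 2. Containment (⊇): the Bézout identity exhibits 2 as an element of (322, 148), giving (2) ⊆ (322, 148). Containment (⊆): since 2 | 322 and 2 | 148 (322 = 2·161, 148 = 2·74), every Z-linear combination of 322 and 148 is divisible by 2, so (322, 148) ⊆ (2). Therefore (322, 148) = (2), d = 2.

Final answer: (322, 148) = (2); d = 2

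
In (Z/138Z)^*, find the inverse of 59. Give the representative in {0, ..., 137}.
59^(−1) ≡ 131 (mod 138)

Apply the extended Euclidean algorithm to (138, 59), tracking rows (r, s, t) with s·138 + t·59 = r. Each division r_prev = q·r_cur + r_new produces the new row as (previous row) − q·(current row):
  row A: (138, 1, 0)   [1·138 + 0·59 = 138]
  row B: (59, 0, 1)   [0·138 + 1·59 = 59]
  138 = 2·59 + 20   → row C = row A − 2·row B = (20, 1, −2)   [check: 1·138 − 2·59 = 20]
  59 = 2·20 + 19   → row D = row B − 2·row C = (19, −2, 5)   [check: −2·138 + 5·59 = 19]
  20 = 1·19 + 1   → row E = row C − 1·row D = (1, 3, −7)   [check: 3·138 − 7·59 = 1]
  19 = 19·1 + 0   → remainder 0, stop. gcd = 1 (last nonzero row E).
The gcd is 1, so 59 is invertible mod 138. The last nonzero row gives 3·138 − 7·59 = 1, so t = −7. So 59^(−1) ≡ −7 ≡ 131 (mod 138). Verify: 59 · 131 = 7729 ≡ 1 (mod 138). ✓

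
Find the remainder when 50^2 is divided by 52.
4

Use repeated squaring. Binary(2) = 10. Walk through the bits of the exponent 2 left-to-right: at each bit after the leading one, square the running value, then multiply by 50 if the bit is 1 (always reducing mod 52):
  bit 1 = 1 (leading): start with 50.
  bit 2 = 0: square 50^2 = 2500 ≡ 4 (mod 52).
Final value: 50^2 ≡ 4 (mod 52).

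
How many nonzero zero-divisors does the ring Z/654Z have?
In Z/654Z each nonzero element is either a unit (gcd with 654 is 1) or a zero-divisor (gcd > 1). The number of units is φ(654): factorise 654 = 2 · 3 · 109, so φ(654) = (2 − 1) · (3 − 1) · (109 − 1) = 1 · 2 · 108 = 216. The nonzero elements number 654 − 1 = 653. Hence the nonzero zero-divisors number 653 − 216 = 437.

Final answer: Z/654Z has 437 nonzero zero-divisors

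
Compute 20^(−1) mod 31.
Apply the extended Euclidean algorithm to (31, 20), tracking rows (r, s, t) with s·31 + t·20 = r. Each division r_prev = q·r_cur + r_new produces the new row as (previous row) − q·(current row):
  row A: (31, 1, 0)   [1·31 + 0·20 = 31]
  row B: (20, 0, 1)   [0·31 + 1·20 = 20]
  31 = 1·20 + 11   → row C = row A − 1·row B = (11, 1, −1)   [check: 1·31 − 1·20 = 11]
  20 = 1·11 + 9   → row D = row B − 1·row C = (9, −1, 2)   [check: −1·31 + 2·20 = 9]
  11 = 1·9 + 2   → row E = row C − 1·row D = (2, 2, −3)   [check: 2·31 − 3·20 = 2]
  9 = 4·2 + 1   → row F = row D − 4·row E = (1, −9, 14)   [check: −9·31 + 14·20 = 1]
  2 = 2·1 + 0   → remainder 0, stop. gcd = 1 (last nonzero row F).
The gcd is 1, so 20 is invertible mod 31. The last nonzero row gives −9·31 + 14·20 = 1, so t = 14. So 20^(−1) ≡ 14 (mod 31). Verify: 20 · 14 = 280 ≡ 1 (mod 31). ✓

Final answer: 20^(−1) ≡ 14 (mod 31)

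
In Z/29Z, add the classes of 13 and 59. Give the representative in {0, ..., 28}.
14

Reduce the summands first: 59 ≡ 1 (mod 29), so 13 + 59 ≡ 13 + 1 (mod 29). 13 + 1 = 14; 14 = 0·29 + 14, so (13 + 59) mod 29 = 14.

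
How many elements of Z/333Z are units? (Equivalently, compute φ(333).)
An element a ∈ Z/333Z is a unit iff gcd(a, 333) = 1, so the number of units is φ(333). φ is multiplicative, with φ(p^e) = p^e − p^(e−1). Factorise 333 = 3^2 · 37. Then
  φ(333) = (3^2 − 3^1) · (37 − 1) = 6 · 36 = 216.

Final answer: Z/333Z has φ(333) = 216 units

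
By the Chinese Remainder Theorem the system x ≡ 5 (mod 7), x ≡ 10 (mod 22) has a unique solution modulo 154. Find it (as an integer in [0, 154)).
The moduli 7, 22 are pairwise coprime, so by the CRT there is a unique solution mod 7·22 = 154.
Solve by successive substitution. Start with x ≡ 5 (mod 7).
  Combine with x ≡ 10 (mod 22): write x = 5 + 7·t and require 5 + 7·t ≡ 10 (mod 22), i.e. 7·t ≡ 10 − 5 ≡ 5 (mod 22). Since 7^(−1) ≡ 19 (mod 22), t ≡ 19·5 ≡ 7 (mod 22). So x ≡ 5 + 7·7 = 54 (mod 154).
Unique solution in [0, 154): x = 54.

Final answer: x ≡ 54 (mod 154); the representative in [0, 154) is 54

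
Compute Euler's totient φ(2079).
φ(2079) = 1080

φ is multiplicative, with φ(p^e) = p^e − p^(e−1). Factorise 2079 = 3^3 · 7 · 11. Then
  φ(2079) = (3^3 − 3^2) · (7 − 1) · (11 − 1) = 18 · 6 · 10 = 1080.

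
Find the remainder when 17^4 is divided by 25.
Use repeated squaring. Binary(4) = 100. Walk through the bits of the exponent 4 left-to-right: at each bit after the leading one, square the running value, then multiply by 17 if the bit is 1 (always reducing mod 25):
  bit 1 = 1 (leading): start with 17.
  bit 2 = 0: square 17^2 = 289 ≡ 14 (mod 25).
  bit 3 = 0: square 14^2 = 196 ≡ 21 (mod 25).
Final value: 17^4 ≡ 21 (mod 25).

Final answer: 21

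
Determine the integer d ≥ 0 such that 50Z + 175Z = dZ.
(50, 175) = (25); d = 25

In the PID Z, (a, b) is generated by gcd(a, b). Compute gcd(175, 50) with the extended Euclidean algorithm, tracking rows (r, s, t) with s·175 + t·50 = r:
  row A: (175, 1, 0)   [1·175 + 0·50 = 175]
  row B: (50, 0, 1)   [0·175 + 1·50 = 50]
  175 = 3·50 + 25   → row C = row A − 3·row B = (25, 1, −3)   [check: 1·175 − 3·50 = 25]
  50 = 2·25 + 0   → remainder 0, stop. gcd = 25 (last nonzero row C).
So gcd(50, 175) = 25, with Bézout identity 1·175 − 3·50 = 25. Containment (⊇): the Bézout identity exhibits 25 as an element of (50, 175), giving (25) ⊆ (50, 175). Containment (⊆): since 25 | 50 and 25 | 175 (50 = 25·2, 175 = 25·7), every Z-linear combination of 50 and 175 is divisible by 25, so (50, 175) ⊆ (25). Therefore (50, 175) = (25), d = 25.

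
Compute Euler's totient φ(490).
φ is multiplicative, with φ(p^e) = p^e − p^(e−1). Factorise 490 = 2 · 5 · 7^2. Then
  φ(490) = (2 − 1) · (5 − 1) · (7^2 − 7^1) = 1 · 4 · 42 = 168.

Final answer: φ(490) = 168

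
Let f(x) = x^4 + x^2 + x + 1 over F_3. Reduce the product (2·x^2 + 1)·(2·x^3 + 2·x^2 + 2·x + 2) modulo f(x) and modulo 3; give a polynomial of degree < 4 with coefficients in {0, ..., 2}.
a · b ≡ 2·x^3 + x^2 + 1 (mod f(x))

Multiply as integer polynomials: a · b = 4·x^5 + 4·x^4 + 6·x^3 + 6·x^2 + 2·x + 2. Reducing coefficients mod 3: a · b ≡ x^5 + x^4 + 2·x + 2. Now divide by f(x) = x^4 + x^2 + x + 1 in F_3[x], eliminating the leading term at each step:
  leading term x^5: subtract (x)·f(x) = x^5 + x^3 + x^2 + x, leaving x^4 + 2·x^3 + 2·x^2 + x + 2 (coefficients mod 3)
  leading term x^4: subtract (1)·f(x) = x^4 + x^2 + x + 1, leaving 2·x^3 + x^2 + 1 (coefficients mod 3)
The degree is now < 4, so this is the remainder. Hence a · b ≡ 2·x^3 + x^2 + 1 in F_3[x]/(f).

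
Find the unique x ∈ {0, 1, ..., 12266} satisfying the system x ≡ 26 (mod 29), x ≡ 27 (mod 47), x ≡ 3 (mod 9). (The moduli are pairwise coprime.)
x ≡ 11307 (mod 12267); the representative in [0, 12267) is 11307

The moduli 29, 47, 9 are pairwise coprime, so by the CRT there is a unique solution mod 29·47·9 = 12267.
Solve by successive substitution. Start with x ≡ 26 (mod 29).
  Combine with x ≡ 27 (mod 47): write x = 26 + 29·t and require 26 + 29·t ≡ 27 (mod 47), i.e. 29·t ≡ 27 − 26 ≡ 1 (mod 47). Since 29^(−1) ≡ 13 (mod 47), t ≡ 13·1 ≡ 13 (mod 47). So x ≡ 26 + 29·13 = 403 (mod 1363).
  Combine with x ≡ 3 (mod 9): write x = 403 + 1363·t and require 403 + 1363·t ≡ 3 (mod 9), i.e. 1363·t ≡ 3 − 403 ≡ 5 (mod 9). Since 1363^(−1) ≡ 7 (mod 9) (1363 ≡ 4 (mod 9)), t ≡ 7·5 ≡ 8 (mod 9). So x ≡ 403 + 1363·8 = 11307 (mod 12267).
Unique solution in [0, 12267): x = 11307.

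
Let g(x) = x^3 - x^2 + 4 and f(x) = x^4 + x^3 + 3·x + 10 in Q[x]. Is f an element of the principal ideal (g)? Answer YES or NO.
NO

In Q[x] the ideal (g) consists of all multiples of g, so f ∈ (g) iff g | f, i.e. iff the remainder of f on division by g is 0. Divide f by g (g is monic, so eliminate the leading term of the running remainder at each step):
  leading term x^4: subtract (x)·g(x) = x^4 - x^3 + 4·x, leaving 2·x^3 - x + 10
  leading term 2·x^3: subtract (2)·g(x) = 2·x^3 - 2·x^2 + 8, leaving 2·x^2 - x + 2
The remainder r(x) = 2·x^2 - x + 2 ≠ 0 (and deg r < deg g), so g ∤ f, i.e. f ∉ (g).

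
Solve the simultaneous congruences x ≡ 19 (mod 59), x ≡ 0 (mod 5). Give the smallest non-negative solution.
x ≡ 255 (mod 295); the representative in [0, 295) is 255

The moduli 59, 5 are pairwise coprime, so by the CRT there is a unique solution mod 59·5 = 295.
Solve by successive substitution. Start with x ≡ 19 (mod 59).
  Combine with x ≡ 0 (mod 5): write x = 19 + 59·t and require 19 + 59·t ≡ 0 (mod 5), i.e. 59·t ≡ 0 − 19 ≡ 1 (mod 5). Since 59^(−1) ≡ 4 (mod 5) (59 ≡ 4 (mod 5)), t ≡ 4·1 ≡ 4 (mod 5). So x ≡ 19 + 59·4 = 255 (mod 295).
Unique solution in [0, 295): x = 255.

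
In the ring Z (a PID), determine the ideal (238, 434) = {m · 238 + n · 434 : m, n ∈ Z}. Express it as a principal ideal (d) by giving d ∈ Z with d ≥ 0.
(238, 434) = (14); d = 14

In the PID Z, (a, b) is generated by gcd(a, b). Compute gcd(434, 238) with the extended Euclidean algorithm, tracking rows (r, s, t) with s·434 + t·238 = r:
  row A: (434, 1, 0)   [1·434 + 0·238 = 434]
  row B: (238, 0, 1)   [0·434 + 1·238 = 238]
  434 = 1·238 + 196   → row C = row A − 1·row B = (196, 1, −1)   [check: 1·434 − 1·238 = 196]
  238 = 1·196 + 42   → row D = row B − 1·row C = (42, −1, 2)   [check: −1·434 + 2·238 = 42]
  196 = 4·42 + 28   → row E = row C − 4·row D = (28, 5, −9)   [check: 5·434 − 9·238 = 28]
  42 = 1·28 + 14   → row F = row D − 1·row E = (14, −6, 11)   [check: −6·434 + 11·238 = 14]
  28 = 2·14 + 0   → remainder 0, stop. gcd = 14 (last nonzero row F).
So gcd(238, 434) = 14, with Bézout identity −6·434 + 11·238 = 14. Containment (⊇): the Bézout identity exhibits 14 as an element of (238, 434), giving (14) ⊆ (238, 434). Containment (⊆): since 14 | 238 and 14 | 434 (238 = 14·17, 434 = 14·31), every Z-linear combination of 238 and 434 is divisible by 14, so (238, 434) ⊆ (14). Therefore (238, 434) = (14), d = 14.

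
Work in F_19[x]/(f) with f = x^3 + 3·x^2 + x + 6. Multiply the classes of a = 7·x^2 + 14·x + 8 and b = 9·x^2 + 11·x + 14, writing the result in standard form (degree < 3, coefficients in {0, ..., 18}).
Multiply as integer polynomials: a · b = 63·x^4 + 203·x^3 + 324·x^2 + 284·x + 112. Reducing coefficients mod 19: a · b ≡ 6·x^4 + 13·x^3 + x^2 + 18·x + 17. Now divide by f(x) = x^3 + 3·x^2 + x + 6 in F_19[x], eliminating the leading term at each step:
  leading term 6·x^4: subtract (6·x)·f(x) = 6·x^4 + 18·x^3 + 6·x^2 + 17·x, leaving 14·x^3 + 14·x^2 + x + 17 (coefficients mod 19)
  leading term 14·x^3: subtract (14)·f(x) = 14·x^3 + 4·x^2 + 14·x + 8, leaving 10·x^2 + 6·x + 9 (coefficients mod 19)
The degree is now < 3, so this is the remainder. Hence a · b ≡ 10·x^2 + 6·x + 9 in F_19[x]/(f).

Final answer: a · b ≡ 10·x^2 + 6·x + 9 (mod f(x))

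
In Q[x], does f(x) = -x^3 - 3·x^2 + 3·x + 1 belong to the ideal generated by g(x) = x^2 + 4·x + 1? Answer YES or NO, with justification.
In Q[x] the ideal (g) consists of all multiples of g, so f ∈ (g) iff g | f, i.e. iff the remainder of f on division by g is 0. Divide f by g (g is monic, so eliminate the leading term of the running remainder at each step):
  leading term -x^3: subtract (-x)·g(x) = -x^3 - 4·x^2 - x, leaving x^2 + 4·x + 1
  leading term x^2: subtract (1)·g(x) = x^2 + 4·x + 1, leaving 0
The remainder is 0, so f(x) = g(x) · h(x) with h(x) = 1 - x. Hence g | f, i.e. f ∈ (g).

Final answer: YES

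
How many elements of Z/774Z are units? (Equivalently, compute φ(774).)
An element a ∈ Z/774Z is a unit iff gcd(a, 774) = 1, so the number of units is φ(774). φ is multiplicative, with φ(p^e) = p^e − p^(e−1). Factorise 774 = 2 · 3^2 · 43. Then
  φ(774) = (2 − 1) · (3^2 − 3^1) · (43 − 1) = 1 · 6 · 42 = 252.

Final answer: Z/774Z has φ(774) = 252 units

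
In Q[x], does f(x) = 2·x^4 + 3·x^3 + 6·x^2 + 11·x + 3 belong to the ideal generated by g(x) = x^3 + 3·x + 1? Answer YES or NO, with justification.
In Q[x] the ideal (g) consists of all multiples of g, so f ∈ (g) iff g | f, i.e. iff the remainder of f on division by g is 0. Divide f by g (g is monic, so eliminate the leading term of the running remainder at each step):
  leading term 2·x^4: subtract (2·x)·g(x) = 2·x^4 + 6·x^2 + 2·x, leaving 3·x^3 + 9·x + 3
  leading term 3·x^3: subtract (3)·g(x) = 3·x^3 + 9·x + 3, leaving 0
The remainder is 0, so f(x) = g(x) · h(x) with h(x) = 2·x + 3. Hence g | f, i.e. f ∈ (g).

Final answer: YES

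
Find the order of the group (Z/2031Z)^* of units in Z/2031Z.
|(Z/2031Z)^*| = 1352

(Z/2031Z)^* consists of the classes a with gcd(a, 2031) = 1, so its order is φ(2031). φ is multiplicative, with φ(p^e) = p^e − p^(e−1). Factorise 2031 = 3 · 677. Then
  φ(2031) = (3 − 1) · (677 − 1) = 2 · 676 = 1352.
Thus |(Z/2031Z)^*| = 1352.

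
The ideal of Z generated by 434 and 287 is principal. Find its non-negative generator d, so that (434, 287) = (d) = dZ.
(434, 287) = (7); d = 7

In the PID Z, (a, b) is generated by gcd(a, b). Compute gcd(434, 287) with the extended Euclidean algorithm, tracking rows (r, s, t) with s·434 + t·287 = r:
  row A: (434, 1, 0)   [1·434 + 0·287 = 434]
  row B: (287, 0, 1)   [0·434 + 1·287 = 287]
  434 = 1·287 + 147   → row C = row A − 1·row B = (147, 1, −1)   [check: 1·434 − 1·287 = 147]
  287 = 1·147 + 140   → row D = row B − 1·row C = (140, −1, 2)   [check: −1·434 + 2·287 = 140]
  147 = 1·140 + 7   → row E = row C − 1·row D = (7, 2, −3)   [check: 2·434 − 3·287 = 7]
  140 = 20·7 + 0   → remainder 0, stop. gcd = 7 (last nonzero row E).
So gcd(434, 287) = 7, with Bézout identity 2·434 − 3·287 = 7. Containment (⊇): the Bézout identity exhibits 7 as an element of (434, 287), giving (7) ⊆ (434, 287). Containment (⊆): since 7 | 434 and 7 | 287 (434 = 7·62, 287 = 7·41), every Z-linear combination of 434 and 287 is divisible by 7, so (434, 287) ⊆ (7). Therefore (434, 287) = (7), d = 7.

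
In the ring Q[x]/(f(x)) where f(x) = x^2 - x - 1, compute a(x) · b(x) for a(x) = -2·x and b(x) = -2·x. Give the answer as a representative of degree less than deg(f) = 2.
a · b ≡ 4·x + 4 (mod f(x))

First multiply in Q[x] without reducing: a · b = 4·x^2. Now divide by f(x) = x^2 - x - 1, eliminating the leading term at each step:
  leading term 4·x^2: subtract (4)·f(x) = 4·x^2 - 4·x - 4, leaving 4·x + 4
The degree is now < 2, so this is the remainder. Hence a · b ≡ 4·x + 4 in Q[x]/(f).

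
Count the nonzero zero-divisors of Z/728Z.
Z/728Z has 439 nonzero zero-divisors

In Z/728Z each nonzero element is either a unit (gcd with 728 is 1) or a zero-divisor (gcd > 1). The number of units is φ(728): factorise 728 = 2^3 · 7 · 13, so φ(728) = (2^3 − 2^2) · (7 − 1) · (13 − 1) = 4 · 6 · 12 = 288. The nonzero elements number 728 − 1 = 727. Hence the nonzero zero-divisors number 727 − 288 = 439.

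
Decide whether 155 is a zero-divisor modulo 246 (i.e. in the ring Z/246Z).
gcd(155, 246) = 1, so 155 is a unit in Z/246Z (it has a multiplicative inverse). A unit cannot be a zero-divisor: if 155·b ≡ 0 then multiplying both sides by 155^(−1) gives b ≡ 0. So 155 is not a zero-divisor.

Final answer: NO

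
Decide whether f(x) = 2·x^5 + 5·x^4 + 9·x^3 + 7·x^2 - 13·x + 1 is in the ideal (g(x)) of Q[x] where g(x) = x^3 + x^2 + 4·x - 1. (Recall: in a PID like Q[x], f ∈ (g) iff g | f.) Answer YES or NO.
NO

In Q[x] the ideal (g) consists of all multiples of g, so f ∈ (g) iff g | f, i.e. iff the remainder of f on division by g is 0. Divide f by g (g is monic, so eliminate the leading term of the running remainder at each step):
  leading term 2·x^5: subtract (2·x^2)·g(x) = 2·x^5 + 2·x^4 + 8·x^3 - 2·x^2, leaving 3·x^4 + x^3 + 9·x^2 - 13·x + 1
  leading term 3·x^4: subtract (3·x)·g(x) = 3·x^4 + 3·x^3 + 12·x^2 - 3·x, leaving -2·x^3 - 3·x^2 - 10·x + 1
  leading term -2·x^3: subtract (-2)·g(x) = -2·x^3 - 2·x^2 - 8·x + 2, leaving -x^2 - 2·x - 1
The remainder r(x) = -x^2 - 2·x - 1 ≠ 0 (and deg r < deg g), so g ∤ f, i.e. f ∉ (g).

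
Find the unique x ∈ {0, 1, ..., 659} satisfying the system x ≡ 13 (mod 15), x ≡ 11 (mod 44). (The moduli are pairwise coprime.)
x ≡ 583 (mod 660); the representative in [0, 660) is 583

The moduli 15, 44 are pairwise coprime, so by the CRT there is a unique solution mod 15·44 = 660.
Solve by successive substitution. Start with x ≡ 13 (mod 15).
  Combine with x ≡ 11 (mod 44): write x = 13 + 15·t and require 13 + 15·t ≡ 11 (mod 44), i.e. 15·t ≡ 11 − 13 ≡ 42 (mod 44). Since 15^(−1) ≡ 3 (mod 44), t ≡ 3·42 ≡ 38 (mod 44). So x ≡ 13 + 15·38 = 583 (mod 660).
Unique solution in [0, 660): x = 583.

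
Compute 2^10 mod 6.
4

Use repeated squaring. Binary(10) = 1010. Walk through the bits of the exponent 10 left-to-right: at each bit after the leading one, square the running value, then multiply by 2 if the bit is 1 (always reducing mod 6):
  bit 1 = 1 (leading): start with 2.
  bit 2 = 0: square 2^2 = 4 (mod 6).
  bit 3 = 1: square 4^2 = 16 ≡ 4; bit is 1, so multiply 4·2 = 8 ≡ 2 (mod 6).
  bit 4 = 0: square 2^2 = 4 (mod 6).
Final value: 2^10 ≡ 4 (mod 6).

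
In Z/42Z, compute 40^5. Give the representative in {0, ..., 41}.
Use repeated squaring. Binary(5) = 101. Walk through the bits of the exponent 5 left-to-right: at each bit after the leading one, square the running value, then multiply by 40 if the bit is 1 (always reducing mod 42):
  bit 1 = 1 (leading): start with 40.
  bit 2 = 0: square 40^2 = 1600 ≡ 4 (mod 42).
  bit 3 = 1: square 4^2 = 16; bit is 1, so multiply 16·40 = 640 ≡ 10 (mod 42).
Final value: 40^5 ≡ 10 (mod 42).

Final answer: 10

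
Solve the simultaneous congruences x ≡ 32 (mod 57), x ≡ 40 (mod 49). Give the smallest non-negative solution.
The moduli 57, 49 are pairwise coprime, so by the CRT there is a unique solution mod 57·49 = 2793.
Solve by successive substitution. Start with x ≡ 32 (mod 57).
  Combine with x ≡ 40 (mod 49): write x = 32 + 57·t and require 32 + 57·t ≡ 40 (mod 49), i.e. 57·t ≡ 40 − 32 ≡ 8 (mod 49). Since 57^(−1) ≡ 43 (mod 49) (57 ≡ 8 (mod 49)), t ≡ 43·8 ≡ 1 (mod 49). So x ≡ 32 + 57·1 = 89 (mod 2793).
Unique solution in [0, 2793): x = 89.

Final answer: x ≡ 89 (mod 2793); the representative in [0, 2793) is 89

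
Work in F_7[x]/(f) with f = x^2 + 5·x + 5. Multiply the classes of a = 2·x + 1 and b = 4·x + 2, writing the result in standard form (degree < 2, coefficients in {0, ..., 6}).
Multiply as integer polynomials: a · b = 8·x^2 + 8·x + 2. Reducing coefficients mod 7: a · b ≡ x^2 + x + 2. Now divide by f(x) = x^2 + 5·x + 5 in F_7[x], eliminating the leading term at each step:
  leading term x^2: subtract (1)·f(x) = x^2 + 5·x + 5, leaving 3·x + 4 (coefficients mod 7)
The degree is now < 2, so this is the remainder. Hence a · b ≡ 3·x + 4 in F_7[x]/(f).

Final answer: a · b ≡ 3·x + 4 (mod f(x))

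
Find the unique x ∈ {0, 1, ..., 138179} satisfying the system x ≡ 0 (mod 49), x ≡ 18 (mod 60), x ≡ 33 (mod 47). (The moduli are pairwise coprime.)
x ≡ 107898 (mod 138180); the representative in [0, 138180) is 107898

The moduli 49, 60, 47 are pairwise coprime, so by the CRT there is a unique solution mod 49·60·47 = 138180.
Solve by successive substitution. Start with x ≡ 0 (mod 49).
  Combine with x ≡ 18 (mod 60): write x = 49·t and require 49·t ≡ 18 (mod 60). Since 49^(−1) ≡ 49 (mod 60), t ≡ 49·18 ≡ 42 (mod 60). So x ≡ 49·42 = 2058 (mod 2940).
  Combine with x ≡ 33 (mod 47): write x = 2058 + 2940·t and require 2058 + 2940·t ≡ 33 (mod 47), i.e. 2940·t ≡ 33 − 2058 ≡ 43 (mod 47). Since 2940^(−1) ≡ 38 (mod 47) (2940 ≡ 26 (mod 47)), t ≡ 38·43 ≡ 36 (mod 47). So x ≡ 2058 + 2940·36 = 107898 (mod 138180).
Unique solution in [0, 138180): x = 107898.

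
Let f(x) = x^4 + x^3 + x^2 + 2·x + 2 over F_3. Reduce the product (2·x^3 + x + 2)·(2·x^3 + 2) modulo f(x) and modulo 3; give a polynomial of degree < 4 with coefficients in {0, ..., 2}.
a · b ≡ 2·x^3 + x^2 (mod f(x))

Multiply as integer polynomials: a · b = 4·x^6 + 2·x^4 + 8·x^3 + 2·x + 4. Reducing coefficients mod 3: a · b ≡ x^6 + 2·x^4 + 2·x^3 + 2·x + 1. Now divide by f(x) = x^4 + x^3 + x^2 + 2·x + 2 in F_3[x], eliminating the leading term at each step:
  leading term x^6: subtract (x^2)·f(x) = x^6 + x^5 + x^4 + 2·x^3 + 2·x^2, leaving 2·x^5 + x^4 + x^2 + 2·x + 1 (coefficients mod 3)
  leading term 2·x^5: subtract (2·x)·f(x) = 2·x^5 + 2·x^4 + 2·x^3 + x^2 + x, leaving 2·x^4 + x^3 + x + 1 (coefficients mod 3)
  leading term 2·x^4: subtract (2)·f(x) = 2·x^4 + 2·x^3 + 2·x^2 + x + 1, leaving 2·x^3 + x^2 (coefficients mod 3)
The degree is now < 4, so this is the remainder. Hence a · b ≡ 2·x^3 + x^2 in F_3[x]/(f).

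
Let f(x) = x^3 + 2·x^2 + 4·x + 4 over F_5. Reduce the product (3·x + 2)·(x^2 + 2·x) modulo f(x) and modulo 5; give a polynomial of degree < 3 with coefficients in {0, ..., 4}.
a · b ≡ 2·x^2 + 2·x + 3 (mod f(x))

Multiply as integer polynomials: a · b = 3·x^3 + 8·x^2 + 4·x. Reducing coefficients mod 5: a · b ≡ 3·x^3 + 3·x^2 + 4·x. Now divide by f(x) = x^3 + 2·x^2 + 4·x + 4 in F_5[x], eliminating the leading term at each step:
  leading term 3·x^3: subtract (3)·f(x) = 3·x^3 + x^2 + 2·x + 2, leaving 2·x^2 + 2·x + 3 (coefficients mod 5)
The degree is now < 3, so this is the remainder. Hence a · b ≡ 2·x^2 + 2·x + 3 in F_5[x]/(f).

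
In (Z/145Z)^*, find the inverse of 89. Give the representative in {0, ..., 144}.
Apply the extended Euclidean algorithm to (145, 89), tracking rows (r, s, t) with s·145 + t·89 = r. Each division r_prev = q·r_cur + r_new produces the new row as (previous row) − q·(current row):
  row A: (145, 1, 0)   [1·145 + 0·89 = 145]
  row B: (89, 0, 1)   [0·145 + 1·89 = 89]
  145 = 1·89 + 56   → row C = row A − 1·row B = (56, 1, −1)   [check: 1·145 − 1·89 = 56]
  89 = 1·56 + 33   → row D = row B − 1·row C = (33, −1, 2)   [check: −1·145 + 2·89 = 33]
  56 = 1·33 + 23   → row E = row C − 1·row D = (23, 2, −3)   [check: 2·145 − 3·89 = 23]
  33 = 1·23 + 10   → row F = row D − 1·row E = (10, −3, 5)   [check: −3·145 + 5·89 = 10]
  23 = 2·10 + 3   → row G = row E − 2·row F = (3, 8, −13)   [check: 8·145 − 13·89 = 3]
  10 = 3·3 + 1   → row H = row F − 3·row G = (1, −27, 44)   [check: −27·145 + 44·89 = 1]
  3 = 3·1 + 0   → remainder 0, stop. gcd = 1 (last nonzero row H).
The gcd is 1, so 89 is invertible mod 145. The last nonzero row gives −27·145 + 44·89 = 1, so t = 44. So 89^(−1) ≡ 44 (mod 145). Verify: 89 · 44 = 3916 ≡ 1 (mod 145). ✓

Final answer: 89^(−1) ≡ 44 (mod 145)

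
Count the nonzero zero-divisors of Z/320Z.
In Z/320Z each nonzero element is either a unit (gcd with 320 is 1) or a zero-divisor (gcd > 1). The number of units is φ(320): factorise 320 = 2^6 · 5, so φ(320) = (2^6 − 2^5) · (5 − 1) = 32 · 4 = 128. The nonzero elements number 320 − 1 = 319. Hence the nonzero zero-divisors number 319 − 128 = 191.

Final answer: Z/320Z has 191 nonzero zero-divisors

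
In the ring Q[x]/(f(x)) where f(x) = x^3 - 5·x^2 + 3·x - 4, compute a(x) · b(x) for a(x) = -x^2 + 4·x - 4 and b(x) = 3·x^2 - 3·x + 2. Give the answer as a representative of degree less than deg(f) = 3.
First multiply in Q[x] without reducing: a · b = -3·x^4 + 15·x^3 - 26·x^2 + 20·x - 8. Now divide by f(x) = x^3 - 5·x^2 + 3·x - 4, eliminating the leading term at each step:
  leading term -3·x^4: subtract (-3·x)·f(x) = -3·x^4 + 15·x^3 - 9·x^2 + 12·x, leaving -17·x^2 + 8·x - 8
The degree is now < 3, so this is the remainder. Hence a · b ≡ -17·x^2 + 8·x - 8 in Q[x]/(f).

Final answer: a · b ≡ -17·x^2 + 8·x - 8 (mod f(x))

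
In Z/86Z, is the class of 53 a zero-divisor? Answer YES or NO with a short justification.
gcd(53, 86) = 1, so 53 is a unit in Z/86Z (it has a multiplicative inverse). A unit cannot be a zero-divisor: if 53·b ≡ 0 then multiplying both sides by 53^(−1) gives b ≡ 0. So 53 is not a zero-divisor.

Final answer: NO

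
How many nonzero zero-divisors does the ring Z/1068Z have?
Z/1068Z has 715 nonzero zero-divisors

In Z/1068Z each nonzero element is either a unit (gcd with 1068 is 1) or a zero-divisor (gcd > 1). The number of units is φ(1068): factorise 1068 = 2^2 · 3 · 89, so φ(1068) = (2^2 − 2^1) · (3 − 1) · (89 − 1) = 2 · 2 · 88 = 352. The nonzero elements number 1068 − 1 = 1067. Hence the nonzero zero-divisors number 1067 − 352 = 715.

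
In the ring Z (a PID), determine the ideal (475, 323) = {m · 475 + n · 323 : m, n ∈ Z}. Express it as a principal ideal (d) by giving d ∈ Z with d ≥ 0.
(475, 323) = (19); d = 19

In the PID Z, (a, b) is generated by gcd(a, b). Compute gcd(475, 323) with the extended Euclidean algorithm, tracking rows (r, s, t) with s·475 + t·323 = r:
  row A: (475, 1, 0)   [1·475 + 0·323 = 475]
  row B: (323, 0, 1)   [0·475 + 1·323 = 323]
  475 = 1·323 + 152   → row C = row A − 1·row B = (152, 1, −1)   [check: 1·475 − 1·323 = 152]
  323 = 2·152 + 19   → row D = row B − 2·row C = (19, −2, 3)   [check: −2·475 + 3·323 = 19]
  152 = 8·19 + 0   → remainder 0, stop. gcd = 19 (last nonzero row D).
So gcd(475, 323) = 19, with Bézout identity −2·475 + 3·323 = 19. Containment (⊇): the Bézout identity exhibits 19 as an element of (475, 323), giving (19) ⊆ (475, 323). Containment (⊆): since 19 | 475 and 19 | 323 (475 = 19·25, 323 = 19·17), every Z-linear combination of 475 and 323 is divisible by 19, so (475, 323) ⊆ (19). Therefore (475, 323) = (19), d = 19.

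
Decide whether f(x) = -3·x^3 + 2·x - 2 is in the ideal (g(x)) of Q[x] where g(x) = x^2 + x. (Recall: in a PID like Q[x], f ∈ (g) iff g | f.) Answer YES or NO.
In Q[x] the ideal (g) consists of all multiples of g, so f ∈ (g) iff g | f, i.e. iff the remainder of f on division by g is 0. Divide f by g (g is monic, so eliminate the leading term of the running remainder at each step):
  leading term -3·x^3: subtract (-3·x)·g(x) = -3·x^3 - 3·x^2, leaving 3·x^2 + 2·x - 2
  leading term 3·x^2: subtract (3)·g(x) = 3·x^2 + 3·x, leaving -x - 2
The remainder r(x) = -x - 2 ≠ 0 (and deg r < deg g), so g ∤ f, i.e. f ∉ (g).

Final answer: NO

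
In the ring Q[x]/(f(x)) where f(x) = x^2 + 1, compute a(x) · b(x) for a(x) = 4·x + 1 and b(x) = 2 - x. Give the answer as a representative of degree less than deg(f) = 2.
First multiply in Q[x] without reducing: a · b = -4·x^2 + 7·x + 2. Now divide by f(x) = x^2 + 1, eliminating the leading term at each step:
  leading term -4·x^2: subtract (-4)·f(x) = -4·x^2 - 4, leaving 7·x + 6
The degree is now < 2, so this is the remainder. Hence a · b ≡ 7·x + 6 in Q[x]/(f).

Final answer: a · b ≡ 7·x + 6 (mod f(x))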